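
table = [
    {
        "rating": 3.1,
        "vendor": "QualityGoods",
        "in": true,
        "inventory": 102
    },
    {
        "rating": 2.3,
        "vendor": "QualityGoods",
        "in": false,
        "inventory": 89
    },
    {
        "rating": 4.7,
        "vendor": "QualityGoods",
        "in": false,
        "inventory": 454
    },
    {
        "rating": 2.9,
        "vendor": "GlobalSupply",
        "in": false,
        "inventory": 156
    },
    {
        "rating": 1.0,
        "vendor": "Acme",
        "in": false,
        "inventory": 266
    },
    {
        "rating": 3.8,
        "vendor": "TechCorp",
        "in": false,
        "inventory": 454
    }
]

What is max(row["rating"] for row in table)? 4.7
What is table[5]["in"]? False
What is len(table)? 6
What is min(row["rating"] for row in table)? 1.0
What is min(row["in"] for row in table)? False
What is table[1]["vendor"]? "QualityGoods"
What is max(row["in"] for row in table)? True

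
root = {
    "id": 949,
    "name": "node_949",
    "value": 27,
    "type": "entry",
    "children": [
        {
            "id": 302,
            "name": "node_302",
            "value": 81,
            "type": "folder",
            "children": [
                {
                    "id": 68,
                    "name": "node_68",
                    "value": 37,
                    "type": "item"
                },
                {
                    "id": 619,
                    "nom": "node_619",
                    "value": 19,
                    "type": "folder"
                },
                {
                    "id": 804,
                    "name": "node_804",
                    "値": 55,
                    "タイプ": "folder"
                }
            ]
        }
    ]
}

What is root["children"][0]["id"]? 302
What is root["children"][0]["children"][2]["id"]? 804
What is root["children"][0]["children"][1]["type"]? "folder"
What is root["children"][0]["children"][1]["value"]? 19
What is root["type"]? "entry"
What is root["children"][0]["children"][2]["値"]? 55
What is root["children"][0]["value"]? 81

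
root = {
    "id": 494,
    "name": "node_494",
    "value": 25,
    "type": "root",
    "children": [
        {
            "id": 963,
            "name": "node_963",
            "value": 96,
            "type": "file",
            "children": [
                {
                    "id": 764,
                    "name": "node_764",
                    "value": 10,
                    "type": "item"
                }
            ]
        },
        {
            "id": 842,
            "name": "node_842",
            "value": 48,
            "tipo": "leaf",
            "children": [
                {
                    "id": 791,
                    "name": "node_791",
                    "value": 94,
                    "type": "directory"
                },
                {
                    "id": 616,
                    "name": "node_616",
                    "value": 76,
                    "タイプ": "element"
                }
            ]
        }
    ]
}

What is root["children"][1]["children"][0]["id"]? 791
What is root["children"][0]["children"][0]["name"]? "node_764"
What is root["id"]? 494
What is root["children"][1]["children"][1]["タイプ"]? "element"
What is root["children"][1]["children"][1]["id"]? 616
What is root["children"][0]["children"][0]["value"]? 10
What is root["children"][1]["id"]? 842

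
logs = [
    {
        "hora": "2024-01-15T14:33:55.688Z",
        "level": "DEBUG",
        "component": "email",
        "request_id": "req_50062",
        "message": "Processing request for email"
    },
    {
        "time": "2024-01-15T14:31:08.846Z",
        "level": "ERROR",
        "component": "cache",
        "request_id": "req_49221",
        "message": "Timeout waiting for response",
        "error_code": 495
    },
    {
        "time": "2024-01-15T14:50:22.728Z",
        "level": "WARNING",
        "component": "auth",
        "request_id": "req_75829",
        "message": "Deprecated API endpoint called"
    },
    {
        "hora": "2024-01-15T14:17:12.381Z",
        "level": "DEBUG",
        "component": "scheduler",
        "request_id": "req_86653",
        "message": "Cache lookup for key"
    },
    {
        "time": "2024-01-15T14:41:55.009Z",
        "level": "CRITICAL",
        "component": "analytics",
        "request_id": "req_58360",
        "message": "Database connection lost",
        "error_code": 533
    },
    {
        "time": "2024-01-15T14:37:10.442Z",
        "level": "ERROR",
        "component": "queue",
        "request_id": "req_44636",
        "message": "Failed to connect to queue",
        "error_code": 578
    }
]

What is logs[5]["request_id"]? "req_44636"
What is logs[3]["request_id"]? "req_86653"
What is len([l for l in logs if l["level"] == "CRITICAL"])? 1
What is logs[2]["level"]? "WARNING"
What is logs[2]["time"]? "2024-01-15T14:50:22.728Z"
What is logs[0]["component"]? "email"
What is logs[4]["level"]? "CRITICAL"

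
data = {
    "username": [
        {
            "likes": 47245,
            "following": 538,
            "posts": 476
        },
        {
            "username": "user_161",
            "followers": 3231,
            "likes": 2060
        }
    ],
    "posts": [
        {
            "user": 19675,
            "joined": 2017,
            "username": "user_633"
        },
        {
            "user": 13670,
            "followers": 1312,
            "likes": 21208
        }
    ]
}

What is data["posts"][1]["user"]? 13670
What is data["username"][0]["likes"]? 47245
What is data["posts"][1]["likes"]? 21208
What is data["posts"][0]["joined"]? 2017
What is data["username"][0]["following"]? 538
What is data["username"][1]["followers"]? 3231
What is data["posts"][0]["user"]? 19675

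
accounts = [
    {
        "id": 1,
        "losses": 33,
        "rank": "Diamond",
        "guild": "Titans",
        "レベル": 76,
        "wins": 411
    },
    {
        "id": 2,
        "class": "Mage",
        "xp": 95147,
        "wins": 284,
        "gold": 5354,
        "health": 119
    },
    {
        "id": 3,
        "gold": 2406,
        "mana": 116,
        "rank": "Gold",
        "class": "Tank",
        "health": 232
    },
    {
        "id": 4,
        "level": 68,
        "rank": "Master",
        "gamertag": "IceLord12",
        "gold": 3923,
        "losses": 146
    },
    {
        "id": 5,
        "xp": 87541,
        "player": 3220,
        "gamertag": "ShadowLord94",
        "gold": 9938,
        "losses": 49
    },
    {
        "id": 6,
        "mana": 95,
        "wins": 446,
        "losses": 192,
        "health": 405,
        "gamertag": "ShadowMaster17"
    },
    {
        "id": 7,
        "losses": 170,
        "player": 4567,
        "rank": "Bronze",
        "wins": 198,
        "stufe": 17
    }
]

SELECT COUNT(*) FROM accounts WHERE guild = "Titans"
1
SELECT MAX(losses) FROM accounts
192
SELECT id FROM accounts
[1, 2, 3, 4, 5, 6, 7]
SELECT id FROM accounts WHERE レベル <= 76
[1]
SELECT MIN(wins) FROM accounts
198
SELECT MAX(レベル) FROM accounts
76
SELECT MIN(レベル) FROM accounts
76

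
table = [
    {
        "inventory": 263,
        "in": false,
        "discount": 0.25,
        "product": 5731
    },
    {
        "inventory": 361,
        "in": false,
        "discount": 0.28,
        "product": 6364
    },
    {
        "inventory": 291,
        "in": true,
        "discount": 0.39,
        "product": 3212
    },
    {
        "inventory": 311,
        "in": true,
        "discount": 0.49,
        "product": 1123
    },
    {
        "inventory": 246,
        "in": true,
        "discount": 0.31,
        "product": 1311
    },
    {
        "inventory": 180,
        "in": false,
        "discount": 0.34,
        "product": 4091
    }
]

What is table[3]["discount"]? 0.49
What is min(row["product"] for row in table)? 1123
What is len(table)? 6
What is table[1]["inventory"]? 361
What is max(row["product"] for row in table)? 6364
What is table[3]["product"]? 1123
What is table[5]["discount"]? 0.34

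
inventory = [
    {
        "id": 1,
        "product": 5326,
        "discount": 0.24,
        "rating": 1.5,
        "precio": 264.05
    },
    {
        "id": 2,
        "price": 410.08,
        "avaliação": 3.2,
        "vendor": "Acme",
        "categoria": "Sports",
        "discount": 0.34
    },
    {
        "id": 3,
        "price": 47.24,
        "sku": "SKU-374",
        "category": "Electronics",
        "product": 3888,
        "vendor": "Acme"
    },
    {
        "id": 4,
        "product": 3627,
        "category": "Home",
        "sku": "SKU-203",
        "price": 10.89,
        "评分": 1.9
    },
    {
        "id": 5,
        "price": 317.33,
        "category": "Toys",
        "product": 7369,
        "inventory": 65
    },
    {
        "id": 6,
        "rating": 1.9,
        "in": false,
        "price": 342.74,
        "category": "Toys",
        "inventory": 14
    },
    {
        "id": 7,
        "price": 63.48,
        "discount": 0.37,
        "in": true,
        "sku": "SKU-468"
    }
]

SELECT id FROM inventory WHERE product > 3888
[1, 5]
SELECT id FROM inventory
[1, 2, 3, 4, 5, 6, 7]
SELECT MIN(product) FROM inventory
3627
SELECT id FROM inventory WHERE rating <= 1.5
[1]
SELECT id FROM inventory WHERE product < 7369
[1, 3, 4]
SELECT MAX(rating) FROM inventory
1.9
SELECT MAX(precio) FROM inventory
264.05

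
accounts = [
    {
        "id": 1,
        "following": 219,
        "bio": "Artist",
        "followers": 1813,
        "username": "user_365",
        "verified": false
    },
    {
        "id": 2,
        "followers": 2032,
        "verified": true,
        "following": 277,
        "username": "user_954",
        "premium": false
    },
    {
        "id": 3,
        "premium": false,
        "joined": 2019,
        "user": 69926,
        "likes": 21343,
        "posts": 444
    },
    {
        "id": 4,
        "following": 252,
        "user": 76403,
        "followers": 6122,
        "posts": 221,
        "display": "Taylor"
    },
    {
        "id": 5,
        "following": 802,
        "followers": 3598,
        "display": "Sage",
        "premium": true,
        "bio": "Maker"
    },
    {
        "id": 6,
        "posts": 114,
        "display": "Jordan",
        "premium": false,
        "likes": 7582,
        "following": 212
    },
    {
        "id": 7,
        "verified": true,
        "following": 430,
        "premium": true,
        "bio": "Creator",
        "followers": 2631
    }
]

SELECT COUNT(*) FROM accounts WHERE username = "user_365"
1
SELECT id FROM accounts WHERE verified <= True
[1, 2, 7]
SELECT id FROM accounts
[1, 2, 3, 4, 5, 6, 7]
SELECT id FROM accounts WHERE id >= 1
[1, 2, 3, 4, 5, 6, 7]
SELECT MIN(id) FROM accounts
1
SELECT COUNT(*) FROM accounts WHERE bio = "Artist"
1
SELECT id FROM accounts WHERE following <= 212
[6]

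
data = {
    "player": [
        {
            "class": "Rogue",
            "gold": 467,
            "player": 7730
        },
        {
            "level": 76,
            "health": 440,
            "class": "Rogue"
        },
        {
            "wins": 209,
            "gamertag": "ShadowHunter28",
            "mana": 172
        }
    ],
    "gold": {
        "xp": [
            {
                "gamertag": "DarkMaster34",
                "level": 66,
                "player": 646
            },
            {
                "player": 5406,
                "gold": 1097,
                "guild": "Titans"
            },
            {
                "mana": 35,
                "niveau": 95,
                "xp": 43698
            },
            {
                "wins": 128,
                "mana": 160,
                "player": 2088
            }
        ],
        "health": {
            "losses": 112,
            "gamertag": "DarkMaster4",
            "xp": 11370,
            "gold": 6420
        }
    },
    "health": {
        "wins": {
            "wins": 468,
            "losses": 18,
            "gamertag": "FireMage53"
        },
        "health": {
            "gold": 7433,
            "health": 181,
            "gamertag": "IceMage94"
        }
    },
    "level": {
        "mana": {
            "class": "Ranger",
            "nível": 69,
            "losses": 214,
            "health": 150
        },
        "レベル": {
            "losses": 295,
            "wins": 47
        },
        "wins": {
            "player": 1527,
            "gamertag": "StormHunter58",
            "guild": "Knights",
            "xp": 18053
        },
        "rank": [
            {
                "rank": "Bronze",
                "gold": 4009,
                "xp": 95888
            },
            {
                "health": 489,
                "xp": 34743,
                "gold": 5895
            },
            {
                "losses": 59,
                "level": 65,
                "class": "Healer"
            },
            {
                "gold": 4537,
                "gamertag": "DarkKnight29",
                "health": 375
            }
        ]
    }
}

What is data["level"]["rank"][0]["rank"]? "Bronze"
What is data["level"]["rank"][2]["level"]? 65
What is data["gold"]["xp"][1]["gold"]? 1097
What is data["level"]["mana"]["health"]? 150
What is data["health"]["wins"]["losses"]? 18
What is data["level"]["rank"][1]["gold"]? 5895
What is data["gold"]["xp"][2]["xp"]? 43698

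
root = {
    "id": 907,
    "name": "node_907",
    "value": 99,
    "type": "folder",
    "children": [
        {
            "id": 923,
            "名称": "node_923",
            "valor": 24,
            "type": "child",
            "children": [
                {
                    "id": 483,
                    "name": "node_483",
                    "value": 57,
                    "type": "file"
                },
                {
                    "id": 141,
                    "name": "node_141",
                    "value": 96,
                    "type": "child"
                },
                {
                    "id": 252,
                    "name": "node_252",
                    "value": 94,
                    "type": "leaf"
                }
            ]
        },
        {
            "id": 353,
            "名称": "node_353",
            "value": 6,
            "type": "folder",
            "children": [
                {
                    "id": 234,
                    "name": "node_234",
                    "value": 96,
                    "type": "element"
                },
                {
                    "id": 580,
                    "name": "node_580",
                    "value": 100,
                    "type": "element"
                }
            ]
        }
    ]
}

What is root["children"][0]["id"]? 923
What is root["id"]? 907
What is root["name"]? "node_907"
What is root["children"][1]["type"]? "folder"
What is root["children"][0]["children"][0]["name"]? "node_483"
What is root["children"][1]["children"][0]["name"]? "node_234"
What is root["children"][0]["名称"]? "node_923"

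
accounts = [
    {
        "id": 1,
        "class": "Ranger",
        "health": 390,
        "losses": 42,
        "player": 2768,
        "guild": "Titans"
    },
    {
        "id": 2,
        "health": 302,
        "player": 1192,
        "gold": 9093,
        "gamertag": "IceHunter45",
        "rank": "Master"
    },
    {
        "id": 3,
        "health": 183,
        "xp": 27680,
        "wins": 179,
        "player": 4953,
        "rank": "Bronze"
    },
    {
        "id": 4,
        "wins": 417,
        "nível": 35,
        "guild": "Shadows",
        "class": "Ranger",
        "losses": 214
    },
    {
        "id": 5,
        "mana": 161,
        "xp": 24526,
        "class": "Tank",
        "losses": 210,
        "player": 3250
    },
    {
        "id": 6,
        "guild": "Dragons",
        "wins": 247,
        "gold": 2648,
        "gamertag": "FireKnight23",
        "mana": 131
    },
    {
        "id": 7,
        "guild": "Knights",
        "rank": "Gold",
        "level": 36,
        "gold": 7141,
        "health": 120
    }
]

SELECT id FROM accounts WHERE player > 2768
[3, 5]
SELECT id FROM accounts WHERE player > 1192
[1, 3, 5]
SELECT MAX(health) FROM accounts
390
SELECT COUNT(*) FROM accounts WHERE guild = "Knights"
1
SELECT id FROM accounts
[1, 2, 3, 4, 5, 6, 7]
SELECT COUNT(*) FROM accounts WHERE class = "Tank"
1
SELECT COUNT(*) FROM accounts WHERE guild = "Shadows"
1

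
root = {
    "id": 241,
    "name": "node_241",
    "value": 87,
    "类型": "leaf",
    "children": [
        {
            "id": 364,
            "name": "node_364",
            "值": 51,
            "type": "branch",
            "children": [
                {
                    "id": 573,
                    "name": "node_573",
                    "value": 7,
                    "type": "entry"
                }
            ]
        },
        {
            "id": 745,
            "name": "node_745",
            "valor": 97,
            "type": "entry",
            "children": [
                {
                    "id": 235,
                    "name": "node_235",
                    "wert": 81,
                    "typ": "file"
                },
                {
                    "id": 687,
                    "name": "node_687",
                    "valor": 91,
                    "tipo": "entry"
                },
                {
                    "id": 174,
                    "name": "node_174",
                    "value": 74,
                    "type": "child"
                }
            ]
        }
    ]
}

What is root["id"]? 241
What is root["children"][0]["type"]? "branch"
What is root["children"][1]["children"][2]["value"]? 74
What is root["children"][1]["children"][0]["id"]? 235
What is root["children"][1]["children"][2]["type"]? "child"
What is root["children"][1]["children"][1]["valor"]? 91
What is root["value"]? 87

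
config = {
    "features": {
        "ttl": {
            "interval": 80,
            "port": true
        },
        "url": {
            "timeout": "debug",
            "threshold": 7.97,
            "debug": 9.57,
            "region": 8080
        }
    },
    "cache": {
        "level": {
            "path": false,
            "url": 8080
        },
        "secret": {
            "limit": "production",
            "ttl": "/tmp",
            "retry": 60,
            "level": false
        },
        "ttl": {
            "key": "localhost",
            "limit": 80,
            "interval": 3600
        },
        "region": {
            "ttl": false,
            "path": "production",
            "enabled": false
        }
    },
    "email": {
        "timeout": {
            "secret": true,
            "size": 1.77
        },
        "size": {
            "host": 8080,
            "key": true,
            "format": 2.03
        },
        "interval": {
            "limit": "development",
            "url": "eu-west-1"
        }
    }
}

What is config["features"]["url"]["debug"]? 9.57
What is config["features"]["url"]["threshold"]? 7.97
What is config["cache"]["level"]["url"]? 8080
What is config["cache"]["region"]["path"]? "production"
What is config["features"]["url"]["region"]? 8080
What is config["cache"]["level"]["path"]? False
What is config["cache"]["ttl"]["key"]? "localhost"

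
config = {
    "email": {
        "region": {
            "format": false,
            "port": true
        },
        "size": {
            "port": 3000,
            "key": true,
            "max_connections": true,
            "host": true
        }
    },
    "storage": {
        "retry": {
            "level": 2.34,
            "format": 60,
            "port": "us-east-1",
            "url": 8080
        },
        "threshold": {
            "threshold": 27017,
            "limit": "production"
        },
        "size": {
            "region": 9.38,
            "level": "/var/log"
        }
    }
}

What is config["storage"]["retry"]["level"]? 2.34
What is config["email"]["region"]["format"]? False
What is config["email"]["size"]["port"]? 3000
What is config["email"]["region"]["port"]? True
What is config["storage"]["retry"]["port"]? "us-east-1"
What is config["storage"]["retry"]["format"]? 60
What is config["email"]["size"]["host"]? True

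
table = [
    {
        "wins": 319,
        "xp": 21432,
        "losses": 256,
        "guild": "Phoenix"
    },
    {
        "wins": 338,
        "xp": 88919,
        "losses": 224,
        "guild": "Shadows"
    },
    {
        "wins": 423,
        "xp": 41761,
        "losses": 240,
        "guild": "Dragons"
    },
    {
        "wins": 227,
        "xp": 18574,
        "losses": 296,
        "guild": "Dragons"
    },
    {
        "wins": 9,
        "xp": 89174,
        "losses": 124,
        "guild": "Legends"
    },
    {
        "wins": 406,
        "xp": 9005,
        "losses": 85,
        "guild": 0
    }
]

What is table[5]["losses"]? 85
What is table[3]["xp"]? 18574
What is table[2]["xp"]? 41761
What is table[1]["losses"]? 224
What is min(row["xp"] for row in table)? 9005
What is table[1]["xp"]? 88919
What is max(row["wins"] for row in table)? 423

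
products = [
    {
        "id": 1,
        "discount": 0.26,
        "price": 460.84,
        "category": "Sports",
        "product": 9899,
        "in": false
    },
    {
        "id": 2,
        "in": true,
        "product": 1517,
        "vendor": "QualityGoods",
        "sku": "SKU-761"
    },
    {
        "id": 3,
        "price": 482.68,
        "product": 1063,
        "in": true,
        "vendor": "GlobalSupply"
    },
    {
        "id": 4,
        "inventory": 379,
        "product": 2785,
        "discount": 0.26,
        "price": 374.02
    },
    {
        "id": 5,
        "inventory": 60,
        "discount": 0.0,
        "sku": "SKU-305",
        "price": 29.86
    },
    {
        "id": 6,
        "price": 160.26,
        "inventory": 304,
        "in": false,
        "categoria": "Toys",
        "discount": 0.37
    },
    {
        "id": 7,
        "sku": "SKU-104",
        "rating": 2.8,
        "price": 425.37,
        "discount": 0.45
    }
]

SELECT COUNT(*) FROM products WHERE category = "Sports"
1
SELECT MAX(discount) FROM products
0.45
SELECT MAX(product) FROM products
9899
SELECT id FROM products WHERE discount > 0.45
[]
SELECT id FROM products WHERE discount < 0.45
[1, 4, 5, 6]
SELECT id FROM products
[1, 2, 3, 4, 5, 6, 7]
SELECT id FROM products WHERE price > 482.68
[]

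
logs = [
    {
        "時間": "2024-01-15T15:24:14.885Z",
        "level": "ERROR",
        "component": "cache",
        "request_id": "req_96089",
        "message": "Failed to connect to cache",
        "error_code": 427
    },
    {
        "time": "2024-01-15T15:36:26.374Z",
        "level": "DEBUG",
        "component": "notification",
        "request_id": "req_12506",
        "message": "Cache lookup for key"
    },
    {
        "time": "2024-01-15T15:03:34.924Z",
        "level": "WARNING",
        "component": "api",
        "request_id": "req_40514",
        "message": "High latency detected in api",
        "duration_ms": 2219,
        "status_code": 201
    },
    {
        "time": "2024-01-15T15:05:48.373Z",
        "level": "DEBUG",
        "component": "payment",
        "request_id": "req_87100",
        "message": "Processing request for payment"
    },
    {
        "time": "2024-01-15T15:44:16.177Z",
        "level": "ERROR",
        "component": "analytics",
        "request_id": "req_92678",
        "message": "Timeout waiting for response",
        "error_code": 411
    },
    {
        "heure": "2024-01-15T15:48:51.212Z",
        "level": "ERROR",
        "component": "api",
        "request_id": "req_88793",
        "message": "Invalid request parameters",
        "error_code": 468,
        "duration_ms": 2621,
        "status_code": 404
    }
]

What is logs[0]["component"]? "cache"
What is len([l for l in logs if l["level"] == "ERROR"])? 3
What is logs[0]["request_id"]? "req_96089"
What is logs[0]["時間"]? "2024-01-15T15:24:14.885Z"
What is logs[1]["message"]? "Cache lookup for key"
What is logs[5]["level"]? "ERROR"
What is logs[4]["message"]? "Timeout waiting for response"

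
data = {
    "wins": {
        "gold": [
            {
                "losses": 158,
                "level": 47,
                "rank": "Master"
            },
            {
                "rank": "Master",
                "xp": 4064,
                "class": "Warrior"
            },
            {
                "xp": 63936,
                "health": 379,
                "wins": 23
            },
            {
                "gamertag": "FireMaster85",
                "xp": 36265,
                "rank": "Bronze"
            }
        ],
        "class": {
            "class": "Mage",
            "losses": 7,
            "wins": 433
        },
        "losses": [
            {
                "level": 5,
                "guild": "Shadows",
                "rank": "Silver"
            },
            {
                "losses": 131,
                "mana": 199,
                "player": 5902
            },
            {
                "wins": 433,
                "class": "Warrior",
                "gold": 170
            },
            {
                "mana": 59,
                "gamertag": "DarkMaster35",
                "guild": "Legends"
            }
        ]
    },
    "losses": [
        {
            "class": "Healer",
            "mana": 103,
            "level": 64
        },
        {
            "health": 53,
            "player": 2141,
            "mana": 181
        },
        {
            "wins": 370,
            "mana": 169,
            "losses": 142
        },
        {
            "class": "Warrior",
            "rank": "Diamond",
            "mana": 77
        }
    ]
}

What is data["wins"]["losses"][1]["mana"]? 199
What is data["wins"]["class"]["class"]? "Mage"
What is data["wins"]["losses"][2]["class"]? "Warrior"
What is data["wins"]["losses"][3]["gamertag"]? "DarkMaster35"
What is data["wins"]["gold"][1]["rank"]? "Master"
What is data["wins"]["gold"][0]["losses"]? 158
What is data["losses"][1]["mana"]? 181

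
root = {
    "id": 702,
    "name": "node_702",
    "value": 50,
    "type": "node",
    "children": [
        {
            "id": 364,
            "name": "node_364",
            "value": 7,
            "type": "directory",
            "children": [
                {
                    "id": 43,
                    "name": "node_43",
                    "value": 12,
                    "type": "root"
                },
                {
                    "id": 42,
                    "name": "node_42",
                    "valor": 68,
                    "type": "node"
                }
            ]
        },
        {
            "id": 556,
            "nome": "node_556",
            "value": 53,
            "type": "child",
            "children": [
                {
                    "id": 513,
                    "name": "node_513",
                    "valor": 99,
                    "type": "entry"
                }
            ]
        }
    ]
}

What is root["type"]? "node"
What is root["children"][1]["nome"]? "node_556"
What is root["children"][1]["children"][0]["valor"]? 99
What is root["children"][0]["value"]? 7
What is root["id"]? 702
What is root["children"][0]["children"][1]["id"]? 42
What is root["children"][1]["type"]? "child"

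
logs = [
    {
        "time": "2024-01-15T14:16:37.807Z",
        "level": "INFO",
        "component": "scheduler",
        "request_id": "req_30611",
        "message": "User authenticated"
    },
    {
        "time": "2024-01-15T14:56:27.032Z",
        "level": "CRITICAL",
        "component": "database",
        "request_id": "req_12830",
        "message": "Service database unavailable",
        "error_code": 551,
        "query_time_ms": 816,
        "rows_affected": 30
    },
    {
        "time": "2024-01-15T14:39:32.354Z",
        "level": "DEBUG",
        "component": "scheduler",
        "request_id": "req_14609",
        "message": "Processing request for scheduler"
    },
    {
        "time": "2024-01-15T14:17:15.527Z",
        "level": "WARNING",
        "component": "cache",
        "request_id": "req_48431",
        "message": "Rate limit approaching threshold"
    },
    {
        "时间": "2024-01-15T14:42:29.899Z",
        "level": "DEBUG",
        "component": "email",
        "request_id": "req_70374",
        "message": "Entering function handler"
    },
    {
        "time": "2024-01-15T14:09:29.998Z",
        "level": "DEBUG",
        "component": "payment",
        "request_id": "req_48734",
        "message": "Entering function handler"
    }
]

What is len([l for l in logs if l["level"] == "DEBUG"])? 3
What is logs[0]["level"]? "INFO"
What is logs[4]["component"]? "email"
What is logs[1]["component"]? "database"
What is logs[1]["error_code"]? 551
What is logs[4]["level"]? "DEBUG"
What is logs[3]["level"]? "WARNING"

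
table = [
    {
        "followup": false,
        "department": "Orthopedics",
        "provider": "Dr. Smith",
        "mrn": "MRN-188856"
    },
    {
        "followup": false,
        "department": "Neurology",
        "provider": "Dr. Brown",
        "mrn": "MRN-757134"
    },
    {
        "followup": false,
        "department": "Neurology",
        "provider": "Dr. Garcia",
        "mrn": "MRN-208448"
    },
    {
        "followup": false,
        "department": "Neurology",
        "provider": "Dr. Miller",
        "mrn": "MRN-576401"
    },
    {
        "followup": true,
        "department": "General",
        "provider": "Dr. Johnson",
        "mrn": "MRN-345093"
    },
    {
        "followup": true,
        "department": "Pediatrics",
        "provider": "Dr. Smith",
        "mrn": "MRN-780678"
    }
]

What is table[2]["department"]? "Neurology"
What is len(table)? 6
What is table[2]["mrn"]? "MRN-208448"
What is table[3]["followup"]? False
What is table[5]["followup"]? True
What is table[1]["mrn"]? "MRN-757134"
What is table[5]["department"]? "Pediatrics"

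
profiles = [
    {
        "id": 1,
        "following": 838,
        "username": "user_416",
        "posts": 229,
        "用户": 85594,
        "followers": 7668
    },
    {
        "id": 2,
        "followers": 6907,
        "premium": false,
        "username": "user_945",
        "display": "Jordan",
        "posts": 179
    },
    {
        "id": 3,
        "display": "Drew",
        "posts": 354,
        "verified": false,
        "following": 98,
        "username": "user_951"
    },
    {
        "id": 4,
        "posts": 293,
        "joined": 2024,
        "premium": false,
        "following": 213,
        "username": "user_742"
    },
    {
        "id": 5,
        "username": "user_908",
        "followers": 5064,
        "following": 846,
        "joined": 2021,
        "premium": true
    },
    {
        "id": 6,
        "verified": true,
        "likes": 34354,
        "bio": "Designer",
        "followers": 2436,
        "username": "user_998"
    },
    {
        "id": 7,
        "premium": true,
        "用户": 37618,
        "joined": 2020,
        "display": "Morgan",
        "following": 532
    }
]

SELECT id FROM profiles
[1, 2, 3, 4, 5, 6, 7]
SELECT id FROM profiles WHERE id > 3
[4, 5, 6, 7]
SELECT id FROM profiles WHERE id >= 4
[4, 5, 6, 7]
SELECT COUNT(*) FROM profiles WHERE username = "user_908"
1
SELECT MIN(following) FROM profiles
98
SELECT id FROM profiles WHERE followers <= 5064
[5, 6]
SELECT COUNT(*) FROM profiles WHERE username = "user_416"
1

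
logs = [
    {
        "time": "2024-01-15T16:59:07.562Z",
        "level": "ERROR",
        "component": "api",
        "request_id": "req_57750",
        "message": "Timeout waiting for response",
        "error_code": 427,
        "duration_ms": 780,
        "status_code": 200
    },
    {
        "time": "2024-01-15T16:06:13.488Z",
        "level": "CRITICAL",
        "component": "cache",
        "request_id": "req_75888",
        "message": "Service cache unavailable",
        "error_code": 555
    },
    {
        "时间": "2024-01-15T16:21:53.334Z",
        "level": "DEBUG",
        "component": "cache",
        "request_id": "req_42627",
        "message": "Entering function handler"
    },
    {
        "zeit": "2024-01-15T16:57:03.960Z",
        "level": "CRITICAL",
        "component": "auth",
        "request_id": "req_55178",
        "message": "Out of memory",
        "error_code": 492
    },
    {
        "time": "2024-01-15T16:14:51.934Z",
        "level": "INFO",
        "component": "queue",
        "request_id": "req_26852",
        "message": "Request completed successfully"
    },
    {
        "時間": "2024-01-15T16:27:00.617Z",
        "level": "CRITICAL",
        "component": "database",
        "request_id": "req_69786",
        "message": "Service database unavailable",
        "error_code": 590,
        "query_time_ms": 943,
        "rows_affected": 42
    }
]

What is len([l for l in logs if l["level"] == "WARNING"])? 0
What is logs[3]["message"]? "Out of memory"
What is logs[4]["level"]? "INFO"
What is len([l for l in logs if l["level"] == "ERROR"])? 1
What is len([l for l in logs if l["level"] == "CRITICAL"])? 3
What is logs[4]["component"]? "queue"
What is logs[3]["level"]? "CRITICAL"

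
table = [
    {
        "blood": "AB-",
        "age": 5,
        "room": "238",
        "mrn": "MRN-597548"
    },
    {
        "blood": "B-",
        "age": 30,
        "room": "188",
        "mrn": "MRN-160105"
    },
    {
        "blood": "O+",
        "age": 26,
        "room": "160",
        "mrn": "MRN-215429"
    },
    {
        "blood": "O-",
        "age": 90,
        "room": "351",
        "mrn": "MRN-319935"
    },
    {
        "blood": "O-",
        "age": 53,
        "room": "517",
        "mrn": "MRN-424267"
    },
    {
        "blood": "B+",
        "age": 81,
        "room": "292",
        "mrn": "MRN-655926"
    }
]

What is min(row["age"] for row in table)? 5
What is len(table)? 6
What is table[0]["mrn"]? "MRN-597548"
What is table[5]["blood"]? "B+"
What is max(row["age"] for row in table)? 90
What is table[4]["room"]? "517"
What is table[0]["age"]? 5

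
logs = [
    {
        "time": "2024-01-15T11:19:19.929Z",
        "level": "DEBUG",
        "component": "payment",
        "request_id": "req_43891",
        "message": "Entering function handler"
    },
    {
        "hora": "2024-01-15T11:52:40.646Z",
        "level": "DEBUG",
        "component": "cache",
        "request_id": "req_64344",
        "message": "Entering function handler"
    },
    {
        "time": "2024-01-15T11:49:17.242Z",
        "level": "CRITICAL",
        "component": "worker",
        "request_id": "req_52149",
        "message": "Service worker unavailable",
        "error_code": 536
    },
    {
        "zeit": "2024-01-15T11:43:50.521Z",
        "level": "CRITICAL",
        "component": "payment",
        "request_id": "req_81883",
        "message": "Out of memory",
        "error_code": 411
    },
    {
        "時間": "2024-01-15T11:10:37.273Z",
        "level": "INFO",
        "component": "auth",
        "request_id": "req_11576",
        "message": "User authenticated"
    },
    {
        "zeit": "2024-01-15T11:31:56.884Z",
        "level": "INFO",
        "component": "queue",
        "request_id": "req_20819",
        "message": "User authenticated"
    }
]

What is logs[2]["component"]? "worker"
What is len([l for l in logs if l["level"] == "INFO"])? 2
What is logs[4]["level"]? "INFO"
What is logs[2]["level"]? "CRITICAL"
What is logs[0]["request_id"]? "req_43891"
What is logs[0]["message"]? "Entering function handler"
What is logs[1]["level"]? "DEBUG"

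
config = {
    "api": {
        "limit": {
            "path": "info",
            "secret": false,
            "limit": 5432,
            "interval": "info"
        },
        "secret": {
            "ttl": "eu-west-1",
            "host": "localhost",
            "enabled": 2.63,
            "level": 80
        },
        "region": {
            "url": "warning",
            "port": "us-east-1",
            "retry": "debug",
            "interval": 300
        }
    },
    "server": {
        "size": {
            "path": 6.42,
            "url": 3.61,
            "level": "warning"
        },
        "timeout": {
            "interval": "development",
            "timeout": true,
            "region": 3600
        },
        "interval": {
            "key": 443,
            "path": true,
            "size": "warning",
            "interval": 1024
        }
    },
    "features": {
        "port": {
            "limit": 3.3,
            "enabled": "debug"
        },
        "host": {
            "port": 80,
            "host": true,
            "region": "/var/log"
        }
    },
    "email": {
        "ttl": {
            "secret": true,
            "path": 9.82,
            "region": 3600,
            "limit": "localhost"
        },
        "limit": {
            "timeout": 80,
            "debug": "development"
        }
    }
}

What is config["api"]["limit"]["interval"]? "info"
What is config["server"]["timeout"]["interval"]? "development"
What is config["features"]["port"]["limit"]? 3.3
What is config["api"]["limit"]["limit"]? 5432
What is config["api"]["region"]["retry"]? "debug"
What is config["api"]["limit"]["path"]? "info"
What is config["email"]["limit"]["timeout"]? 80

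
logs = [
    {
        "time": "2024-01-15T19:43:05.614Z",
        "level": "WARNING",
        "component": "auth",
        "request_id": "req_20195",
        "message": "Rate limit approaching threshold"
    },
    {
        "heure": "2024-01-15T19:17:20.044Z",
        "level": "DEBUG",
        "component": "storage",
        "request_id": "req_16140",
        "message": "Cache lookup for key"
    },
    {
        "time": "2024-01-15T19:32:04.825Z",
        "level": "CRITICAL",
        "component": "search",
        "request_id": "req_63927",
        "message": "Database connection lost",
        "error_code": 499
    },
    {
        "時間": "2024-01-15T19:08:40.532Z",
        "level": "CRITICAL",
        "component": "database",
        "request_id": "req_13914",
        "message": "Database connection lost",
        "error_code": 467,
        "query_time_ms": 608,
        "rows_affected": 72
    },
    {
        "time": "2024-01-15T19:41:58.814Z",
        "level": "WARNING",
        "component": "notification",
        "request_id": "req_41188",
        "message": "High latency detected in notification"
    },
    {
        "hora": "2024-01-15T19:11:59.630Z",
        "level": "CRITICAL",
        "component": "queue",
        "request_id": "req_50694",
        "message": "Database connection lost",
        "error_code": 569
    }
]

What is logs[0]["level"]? "WARNING"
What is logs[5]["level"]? "CRITICAL"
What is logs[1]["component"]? "storage"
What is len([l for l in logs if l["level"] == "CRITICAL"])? 3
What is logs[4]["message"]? "High latency detected in notification"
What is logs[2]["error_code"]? 499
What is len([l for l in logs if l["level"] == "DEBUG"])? 1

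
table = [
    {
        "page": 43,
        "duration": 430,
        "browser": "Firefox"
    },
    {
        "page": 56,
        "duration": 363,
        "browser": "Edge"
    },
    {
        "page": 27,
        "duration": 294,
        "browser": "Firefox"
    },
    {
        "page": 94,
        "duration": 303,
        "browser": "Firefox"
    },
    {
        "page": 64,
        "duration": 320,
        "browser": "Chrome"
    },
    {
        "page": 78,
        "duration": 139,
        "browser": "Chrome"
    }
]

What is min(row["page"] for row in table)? 27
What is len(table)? 6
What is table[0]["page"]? 43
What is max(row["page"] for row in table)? 94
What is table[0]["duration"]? 430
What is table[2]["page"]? 27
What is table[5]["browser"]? "Chrome"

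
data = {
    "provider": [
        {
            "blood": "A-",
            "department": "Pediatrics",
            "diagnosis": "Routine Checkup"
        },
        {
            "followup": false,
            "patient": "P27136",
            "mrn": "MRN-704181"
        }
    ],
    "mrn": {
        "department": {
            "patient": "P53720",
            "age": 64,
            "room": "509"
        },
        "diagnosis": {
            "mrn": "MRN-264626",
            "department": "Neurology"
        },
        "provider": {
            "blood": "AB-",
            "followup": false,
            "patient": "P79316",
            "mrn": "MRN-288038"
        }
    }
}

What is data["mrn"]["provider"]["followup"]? False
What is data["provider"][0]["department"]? "Pediatrics"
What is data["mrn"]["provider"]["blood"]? "AB-"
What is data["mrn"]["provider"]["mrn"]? "MRN-288038"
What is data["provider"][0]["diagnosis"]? "Routine Checkup"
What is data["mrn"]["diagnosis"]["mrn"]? "MRN-264626"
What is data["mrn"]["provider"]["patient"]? "P79316"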